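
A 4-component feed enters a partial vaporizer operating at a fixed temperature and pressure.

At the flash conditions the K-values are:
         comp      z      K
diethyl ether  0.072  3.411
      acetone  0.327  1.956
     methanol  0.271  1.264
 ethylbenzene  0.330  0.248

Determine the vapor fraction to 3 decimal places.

Iterate (Newton) starting at ψ = 0.37:
  ψ = 0.370: g = 0.0440, g' = -0.654 → ψ = 0.437
  ψ = 0.437: g = -0.0007, g' = -0.677 → ψ = 0.436
Converged at ψ = 0.436.

ψ = 0.436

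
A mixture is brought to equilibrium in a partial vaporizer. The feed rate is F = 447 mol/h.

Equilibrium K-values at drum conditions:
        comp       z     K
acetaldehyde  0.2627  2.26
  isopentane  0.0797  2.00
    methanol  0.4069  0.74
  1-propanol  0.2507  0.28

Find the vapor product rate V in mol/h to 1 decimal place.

V = 96.5 mol/h

Newton iteration, ψ⁰ = 0.51:
  ψ = 0.5100: g = -0.15292, g' = -0.5506 → ψ = 0.2323
  ψ = 0.2323: g = -0.00861, g' = -0.5206 → ψ = 0.2157
  ψ = 0.2157: g = 0.00003, g' = -0.5248 → ψ = 0.2158
Converged at ψ = 0.2158.
Then V = ψ·F = 0.2158·447 = 96.5 mol/h and L = F − V = 350.5 mol/h.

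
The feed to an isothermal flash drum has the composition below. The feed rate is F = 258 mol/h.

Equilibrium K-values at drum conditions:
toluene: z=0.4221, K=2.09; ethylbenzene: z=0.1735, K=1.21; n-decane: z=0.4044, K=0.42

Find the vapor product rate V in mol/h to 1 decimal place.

Rachford–Rice: g(V/F) = Σ zᵢ(Kᵢ−1)/(1+V/F(Kᵢ−1)) = 0.
Feasibility: ΣzᵢKᵢ = 1.2620, Σzᵢ/Kᵢ = 1.3082 — both > 1, two phases present.
Newton iteration, V/F⁰ = 0.7:
  V/F = 0.7000: g = -0.10213, g' = -0.5527 → V/F = 0.5152
  V/F = 0.5152: g = -0.00701, g' = -0.4886 → V/F = 0.5009
  V/F = 0.5009: g = -0.00002, g' = -0.4864 → V/F = 0.5008
Converged at V/F = 0.5008.
Then V = V/F·F = 0.5008·258 = 129.2 mol/h and L = F − V = 128.8 mol/h.

V = 129.2 mol/h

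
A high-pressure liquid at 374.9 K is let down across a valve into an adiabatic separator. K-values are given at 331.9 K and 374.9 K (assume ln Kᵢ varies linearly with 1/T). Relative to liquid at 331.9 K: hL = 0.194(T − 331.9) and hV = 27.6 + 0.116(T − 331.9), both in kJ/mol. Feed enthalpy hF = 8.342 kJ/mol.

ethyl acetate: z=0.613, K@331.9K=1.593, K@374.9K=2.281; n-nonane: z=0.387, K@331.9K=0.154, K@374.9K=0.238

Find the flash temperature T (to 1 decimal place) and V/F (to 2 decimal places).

Adiabatic flash: solve Rachford–Rice at each trial T, then check hF = ψ·hV(T) + (1−ψ)·hL(T).
  T = 331.9 K: K = (1.593, 0.154), RR gives ψ = 0.072, H_out = 1.986 kJ/mol
  T = 374.9 K: K = (2.281, 0.238), RR gives ψ = 0.502, H_out = 20.522 kJ/mol
  T = 353.4 K: K = (1.927, 0.194), RR gives ψ = 0.343, H_out = 13.066 kJ/mol
  T = 342.6 K: K = (1.757, 0.173), RR gives ψ = 0.230, H_out = 8.234 kJ/mol
  T = 348.0 K: K = (1.841, 0.184), RR gives ψ = 0.291, H_out = 10.783 kJ/mol
  T = 345.3 K: K = (1.799, 0.178), RR gives ψ = 0.262, H_out = 9.547 kJ/mol
  T = 344.0 K: K = (1.778, 0.176), RR gives ψ = 0.247, H_out = 8.925 kJ/mol
Linear interpolation between T = 342.6 (H_out = 8.234) and T = 344.0 (H_out = 8.925) on hF = 8.342 gives T ≈ 342.8 K, at which ψ = 0.23.

T = 342.8 K, V/F = 0.23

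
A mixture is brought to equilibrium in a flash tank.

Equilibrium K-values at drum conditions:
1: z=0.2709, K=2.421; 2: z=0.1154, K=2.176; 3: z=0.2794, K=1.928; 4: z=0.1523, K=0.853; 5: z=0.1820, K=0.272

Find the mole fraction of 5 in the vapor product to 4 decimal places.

y_5 = 0.1338

Rachford–Rice: g(ψ) = Σ zᵢ(Kᵢ−1)/(1+ψ(Kᵢ−1)) = 0.
Check two-phase: ΣzᵢKᵢ = 1.6251 > 1 and Σzᵢ/Kᵢ = 1.1575 > 1, so g(0) = 0.6251 > 0 and g(1) = -0.1575 < 0.
Newton iteration, ψ⁰ = 0.3:
  ψ = 0.3000: g = 0.38009, g' = -0.6648 → ψ = 0.8717
  ψ = 0.8717: g = -0.00600, g' = -0.9484 → ψ = 0.8654
  ψ = 0.8654: g = -0.00005, g' = -0.9322 → ψ = 0.8653
Converged at ψ = 0.8653.
Compositions from xᵢ = zᵢ/(1+ψ(Kᵢ−1)), yᵢ = Kᵢxᵢ:
  1: x = 0.1215, y = 0.2941
  2: x = 0.0572, y = 0.1245
  3: x = 0.1550, y = 0.2988
  4: x = 0.1745, y = 0.1488
  5: x = 0.4918, y = 0.1338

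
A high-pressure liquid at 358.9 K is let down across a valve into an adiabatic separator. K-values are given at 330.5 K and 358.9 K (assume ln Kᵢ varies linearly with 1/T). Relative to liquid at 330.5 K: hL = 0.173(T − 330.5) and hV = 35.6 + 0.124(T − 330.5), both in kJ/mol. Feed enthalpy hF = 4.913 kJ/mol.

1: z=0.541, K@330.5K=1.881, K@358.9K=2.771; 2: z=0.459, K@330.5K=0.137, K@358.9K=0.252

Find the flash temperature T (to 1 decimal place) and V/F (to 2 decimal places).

T = 331.9 K, V/F = 0.13

Adiabatic flash: solve Rachford–Rice at each trial T, then check hF = ψ·hV(T) + (1−ψ)·hL(T).
  T = 330.5 K: K = (1.881, 0.137), RR gives ψ = 0.106, H_out = 3.769 kJ/mol
  T = 358.9 K: K = (2.771, 0.252), RR gives ψ = 0.464, H_out = 20.789 kJ/mol
  T = 344.7 K: K = (2.301, 0.188), RR gives ψ = 0.314, H_out = 13.405 kJ/mol
  T = 337.6 K: K = (2.085, 0.161), RR gives ψ = 0.222, H_out = 9.049 kJ/mol
  T = 334.1 K: K = (1.983, 0.149), RR gives ψ = 0.169, H_out = 6.596 kJ/mol
  T = 332.3 K: K = (1.932, 0.143), RR gives ψ = 0.138, H_out = 5.227 kJ/mol
Linear interpolation between T = 330.5 (H_out = 3.769) and T = 332.3 (H_out = 5.227) on hF = 4.913 gives T ≈ 331.9 K, at which ψ = 0.13.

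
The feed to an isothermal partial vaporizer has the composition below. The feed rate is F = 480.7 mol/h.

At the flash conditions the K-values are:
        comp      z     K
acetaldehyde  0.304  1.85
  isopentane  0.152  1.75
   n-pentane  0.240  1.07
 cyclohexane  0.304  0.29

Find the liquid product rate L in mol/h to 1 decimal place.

Material balance + equilibrium reduce to Σ zᵢ(Kᵢ−1)/(1+ψ(Kᵢ−1)) = 0.
Feasibility: ΣzᵢKᵢ = 1.173, Σzᵢ/Kᵢ = 1.524 — both > 1, two phases present.
Iterate (Newton) starting at ψ = 0.59:
  ψ = 0.590: g = -0.1042, g' = -0.593 → ψ = 0.414
  ψ = 0.414: g = -0.0115, g' = -0.479 → ψ = 0.391
  ψ = 0.391: g = -0.0001, g' = -0.469 → ψ = 0.390
Converged at ψ = 0.390.
Then V = ψ·F = 0.3903·480.7 = 187.6 mol/h and L = F − V = 293.1 mol/h.

L = 293.1 mol/h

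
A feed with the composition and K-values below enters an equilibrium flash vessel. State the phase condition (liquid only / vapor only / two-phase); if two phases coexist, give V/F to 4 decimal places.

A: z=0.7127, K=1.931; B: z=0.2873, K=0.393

ΣzᵢKᵢ = 1.4891; Σzᵢ/Kᵢ = 1.1001.
Both exceed 1, so a two-phase solution exists.
Material balance + equilibrium reduce to Σ zᵢ(Kᵢ−1)/(1+ψ(Kᵢ−1)) = 0.
Binary case is linear: z₁(K₁−1)(1+ψ(K₂−1)) + z₂(K₂−1)(1+ψ(K₁−1)) = 0
⇒ ψ = [z₁(K₁−1)+z₂(K₂−1)] / [−(K₁−1)(K₂−1)] = 0.48913/0.56512 = 0.8655

two-phase, V/F = 0.8655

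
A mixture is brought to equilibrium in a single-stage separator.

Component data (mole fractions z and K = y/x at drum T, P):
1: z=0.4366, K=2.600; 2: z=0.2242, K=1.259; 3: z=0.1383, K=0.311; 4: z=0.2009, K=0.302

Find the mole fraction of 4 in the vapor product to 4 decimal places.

Iterate (Newton) starting at ψ = 0.34:
  ψ = 0.3400: g = 0.19750, g' = -0.7618 → ψ = 0.5993
  ψ = 0.5993: g = 0.00353, g' = -0.7823 → ψ = 0.6038
Converged at ψ = 0.6038.
Compositions from xᵢ = zᵢ/(1+ψ(Kᵢ−1)), yᵢ = Kᵢxᵢ:
  1: x = 0.2221, y = 0.5774
  2: x = 0.1939, y = 0.2441
  3: x = 0.2368, y = 0.0736
  4: x = 0.3472, y = 0.1049

y_4 = 0.1049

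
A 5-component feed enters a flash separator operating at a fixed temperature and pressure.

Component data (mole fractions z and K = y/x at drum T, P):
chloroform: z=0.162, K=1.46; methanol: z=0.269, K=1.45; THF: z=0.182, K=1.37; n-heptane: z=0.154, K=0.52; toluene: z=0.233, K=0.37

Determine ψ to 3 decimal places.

Rachford–Rice: g(ψ) = Σ zᵢ(Kᵢ−1)/(1+ψ(Kᵢ−1)) = 0.
g(0) = ΣzᵢKᵢ − 1 = 0.042 and g(1) = 1 − Σzᵢ/Kᵢ = -0.355, so a root lies in (0, 1).
Newton–Raphson from ψ = 0.5:
  ψ = 0.500: g = -0.0953, g' = -0.335 → ψ = 0.216
  ψ = 0.216: g = -0.0118, g' = -0.263 → ψ = 0.171
  ψ = 0.171: g = -0.0001, g' = -0.257 → ψ = 0.170
Converged at ψ = 0.170.

ψ = 0.170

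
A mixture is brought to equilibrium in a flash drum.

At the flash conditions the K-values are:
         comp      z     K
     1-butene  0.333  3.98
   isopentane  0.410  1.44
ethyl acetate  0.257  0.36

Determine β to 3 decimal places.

β = 0.913

Rachford–Rice: g(β) = Σ zᵢ(Kᵢ−1)/(1+β(Kᵢ−1)) = 0.
Check two-phase: ΣzᵢKᵢ = 2.008 > 1 and Σzᵢ/Kᵢ = 1.082 > 1, so g(0) = 1.008 > 0 and g(1) = -0.082 < 0.
Iterate (Newton) starting at β = 0.5:
  β = 0.500: g = 0.3045, g' = -0.758 → β = 0.902
  β = 0.902: g = 0.0093, g' = -0.847 → β = 0.913
Converged at β = 0.913.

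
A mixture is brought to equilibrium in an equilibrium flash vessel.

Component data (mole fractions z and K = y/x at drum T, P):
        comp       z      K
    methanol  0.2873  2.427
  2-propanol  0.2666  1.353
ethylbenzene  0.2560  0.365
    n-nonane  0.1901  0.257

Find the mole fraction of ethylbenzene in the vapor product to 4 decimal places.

y_ethylbenzene = 0.1140

Iterate (Newton) starting at ψ = 0.5:
  ψ = 0.5000: g = -0.14366, g' = -0.7105 → ψ = 0.2978
  ψ = 0.2978: g = -0.00899, g' = -0.6454 → ψ = 0.2839
Converged at ψ = 0.2839.
Compositions from xᵢ = zᵢ/(1+ψ(Kᵢ−1)), yᵢ = Kᵢxᵢ:
  methanol: x = 0.2045, y = 0.4962
  2-propanol: x = 0.2423, y = 0.3279
  ethylbenzene: x = 0.3123, y = 0.1140
  n-nonane: x = 0.2409, y = 0.0619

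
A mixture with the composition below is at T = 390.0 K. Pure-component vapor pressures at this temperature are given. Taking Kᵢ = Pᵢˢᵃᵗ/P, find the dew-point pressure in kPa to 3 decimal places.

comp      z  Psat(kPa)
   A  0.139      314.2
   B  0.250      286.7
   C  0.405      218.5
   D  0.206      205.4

At the dew point ψ → 1, so Σzᵢ/Kᵢ = 1 with Kᵢ = Pᵢˢᵃᵗ/P ⇒ 1/P = Σzᵢ/Pᵢˢᵃᵗ.
1/P = 0.139/314.2 + 0.250/286.7 + 0.405/218.5 + 0.206/205.4 = 0.004171 ⇒ P = 239.759 kPa

Pdew = 239.759 kPa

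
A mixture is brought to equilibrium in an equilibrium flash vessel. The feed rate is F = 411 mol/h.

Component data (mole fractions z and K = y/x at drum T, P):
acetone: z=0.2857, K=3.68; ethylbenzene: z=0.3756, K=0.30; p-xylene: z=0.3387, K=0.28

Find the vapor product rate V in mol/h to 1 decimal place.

Newton–Raphson from ψ = 0.5:
  ψ = 0.5000: g = -0.45832, g' = -1.2390 → ψ = 0.1301
  ψ = 0.1301: g = 0.00940, g' = -1.5647 → ψ = 0.1361
Converged at ψ = 0.1361.
Then V = ψ·F = 0.1361·411 = 56.0 mol/h and L = F − V = 355.0 mol/h.

V = 56.0 mol/h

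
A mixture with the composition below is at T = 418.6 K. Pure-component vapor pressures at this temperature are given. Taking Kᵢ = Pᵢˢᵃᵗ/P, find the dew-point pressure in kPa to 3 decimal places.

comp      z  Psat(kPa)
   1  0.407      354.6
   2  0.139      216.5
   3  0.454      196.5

At the dew point ψ → 1, so Σzᵢ/Kᵢ = 1 with Kᵢ = Pᵢˢᵃᵗ/P ⇒ 1/P = Σzᵢ/Pᵢˢᵃᵗ.
1/P = 0.407/354.6 + 0.139/216.5 + 0.454/196.5 = 0.004100 ⇒ P = 243.888 kPa

Pdew = 243.888 kPa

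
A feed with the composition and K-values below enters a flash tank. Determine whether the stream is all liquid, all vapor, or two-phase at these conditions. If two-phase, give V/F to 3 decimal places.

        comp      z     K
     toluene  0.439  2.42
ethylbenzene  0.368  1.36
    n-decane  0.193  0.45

ΣzᵢKᵢ = 1.650; Σzᵢ/Kᵢ = 0.881.
Since Σzᵢ/Kᵢ < 1 the mixture is above its dew point — single vapor phase.

all vapor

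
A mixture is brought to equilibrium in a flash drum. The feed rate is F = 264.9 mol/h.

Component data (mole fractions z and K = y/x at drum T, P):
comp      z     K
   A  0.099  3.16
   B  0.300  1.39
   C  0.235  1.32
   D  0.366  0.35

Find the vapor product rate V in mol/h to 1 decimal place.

V = 83.8 mol/h

Newton–Raphson from V/F = 0.38:
  V/F = 0.380: g = -0.0295, g' = -0.466 → V/F = 0.317
  V/F = 0.317: g = -0.0001, g' = -0.464 → V/F = 0.316
Converged at V/F = 0.316.
Then V = V/F·F = 0.3163·264.9 = 83.8 mol/h and L = F − V = 181.1 mol/h.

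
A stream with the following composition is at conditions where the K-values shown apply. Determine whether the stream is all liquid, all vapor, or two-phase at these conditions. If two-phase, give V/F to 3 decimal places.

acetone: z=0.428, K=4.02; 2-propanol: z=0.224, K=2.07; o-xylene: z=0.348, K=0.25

two-phase, V/F = 0.702

ΣzᵢKᵢ = 2.271; Σzᵢ/Kᵢ = 1.607.
Both exceed 1, so a two-phase solution exists.
Rachford–Rice: g(ψ) = Σ zᵢ(Kᵢ−1)/(1+ψ(Kᵢ−1)) = 0.
Iterate (Newton) starting at ψ = 0.5:
  ψ = 0.500: g = 0.2535, g' = -1.230 → ψ = 0.706
  ψ = 0.706: g = -0.0058, g' = -1.366 → ψ = 0.702
Converged at ψ = 0.702.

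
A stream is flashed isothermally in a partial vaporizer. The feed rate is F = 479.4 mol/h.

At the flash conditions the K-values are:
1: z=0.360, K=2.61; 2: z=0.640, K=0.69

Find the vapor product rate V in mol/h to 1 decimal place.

V = 366.2 mol/h

Binary case is linear: z₁(K₁−1)(1+V/F(K₂−1)) + z₂(K₂−1)(1+V/F(K₁−1)) = 0
⇒ V/F = [z₁(K₁−1)+z₂(K₂−1)] / [−(K₁−1)(K₂−1)] = 0.3812/0.4991 = 0.764
Then V = V/F·F = 0.7638·479.4 = 366.2 mol/h and L = F − V = 113.2 mol/h.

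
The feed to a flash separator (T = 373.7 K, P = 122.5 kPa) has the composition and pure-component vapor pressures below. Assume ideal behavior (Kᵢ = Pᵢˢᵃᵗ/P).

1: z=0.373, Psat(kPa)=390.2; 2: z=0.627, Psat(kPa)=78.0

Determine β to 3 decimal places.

β = 0.740

Raoult's law: Kᵢ = Pᵢˢᵃᵗ/P = Pᵢˢᵃᵗ/122.5.
  K_1 = 390.2/122.5 = 3.18531, K_2 = 78.0/122.5 = 0.63673
Rachford–Rice: g(β) = Σ zᵢ(Kᵢ−1)/(1+β(Kᵢ−1)) = 0.
g(0) = ΣzᵢKᵢ − 1 = 0.587 and g(1) = 1 − Σzᵢ/Kᵢ = -0.102, so a root lies in (0, 1).
Newton–Raphson from β = 0.44:
  β = 0.440: g = 0.1445, g' = -0.580 → β = 0.689
  β = 0.689: g = 0.0215, g' = -0.431 → β = 0.739
  β = 0.739: g = 0.0004, g' = -0.415 → β = 0.740
Converged at β = 0.740.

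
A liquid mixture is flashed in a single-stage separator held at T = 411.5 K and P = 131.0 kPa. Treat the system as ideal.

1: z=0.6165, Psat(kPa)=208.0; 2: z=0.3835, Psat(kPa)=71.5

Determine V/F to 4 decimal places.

V/F = 0.7049

Raoult's law: Kᵢ = Pᵢˢᵃᵗ/P = Pᵢˢᵃᵗ/131.0.
  K_1 = 208.0/131.0 = 1.587786, K_2 = 71.5/131.0 = 0.545802
Material balance + equilibrium reduce to Σ zᵢ(Kᵢ−1)/(1+V/F(Kᵢ−1)) = 0.
g(0) = ΣzᵢKᵢ − 1 = 0.1882 and g(1) = 1 − Σzᵢ/Kᵢ = -0.0909, so a root lies in (0, 1).
Newton–Raphson from V/F = 0.54:
  V/F = 0.5400: g = 0.04427, g' = -0.2616 → V/F = 0.7092
  V/F = 0.7092: g = -0.00121, g' = -0.2783 → V/F = 0.7049
Converged at V/F = 0.7049.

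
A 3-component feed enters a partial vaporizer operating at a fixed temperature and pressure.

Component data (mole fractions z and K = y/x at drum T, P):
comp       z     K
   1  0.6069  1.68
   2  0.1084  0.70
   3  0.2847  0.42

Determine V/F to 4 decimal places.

V/F = 0.6005

Rachford–Rice: g(V/F) = Σ zᵢ(Kᵢ−1)/(1+V/F(Kᵢ−1)) = 0.
Feasibility: ΣzᵢKᵢ = 1.2150, Σzᵢ/Kᵢ = 1.1940 — both > 1, two phases present.
Iterate (Newton) starting at V/F = 0.5:
  V/F = 0.5000: g = 0.03715, g' = -0.3598 → V/F = 0.6033
  V/F = 0.6033: g = -0.00106, g' = -0.3823 → V/F = 0.6005
Converged at V/F = 0.6005.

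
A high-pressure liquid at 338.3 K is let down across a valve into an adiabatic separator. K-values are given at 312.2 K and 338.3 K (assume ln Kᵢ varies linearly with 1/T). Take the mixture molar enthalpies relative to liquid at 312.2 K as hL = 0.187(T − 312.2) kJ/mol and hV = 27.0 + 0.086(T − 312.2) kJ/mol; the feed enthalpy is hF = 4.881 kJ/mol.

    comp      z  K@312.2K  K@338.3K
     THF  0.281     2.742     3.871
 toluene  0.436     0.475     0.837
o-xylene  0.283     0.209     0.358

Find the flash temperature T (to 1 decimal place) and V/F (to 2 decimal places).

Adiabatic flash: solve Rachford–Rice at each trial T, then check hF = ψ·hV(T) + (1−ψ)·hL(T).
  T = 312.2 K: K = (2.742, 0.475, 0.209), RR gives ψ = 0.033, H_out = 0.894 kJ/mol
  T = 338.3 K: K = (3.871, 0.837, 0.358), RR gives ψ = 0.479, H_out = 16.558 kJ/mol
  T = 325.2 K: K = (3.278, 0.637, 0.276), RR gives ψ = 0.232, H_out = 8.387 kJ/mol
  T = 318.7 K: K = (3.004, 0.552, 0.241), RR gives ψ = 0.131, H_out = 4.662 kJ/mol
  T = 321.9 K: K = (3.137, 0.593, 0.258), RR gives ψ = 0.180, H_out = 6.489 kJ/mol
  T = 320.3 K: K = (3.070, 0.572, 0.249), RR gives ψ = 0.155, H_out = 5.575 kJ/mol
Linear interpolation between T = 318.7 (H_out = 4.662) and T = 320.3 (H_out = 5.575) on hF = 4.881 gives T ≈ 319.1 K, at which ψ = 0.14.

T = 319.1 K, V/F = 0.14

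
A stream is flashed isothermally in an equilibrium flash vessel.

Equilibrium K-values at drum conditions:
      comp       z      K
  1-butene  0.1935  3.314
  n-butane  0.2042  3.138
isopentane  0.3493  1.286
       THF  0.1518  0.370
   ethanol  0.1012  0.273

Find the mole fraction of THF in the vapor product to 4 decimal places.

Iterate (Newton) starting at V/F = 0.5:
  V/F = 0.5000: g = 0.25079, g' = -0.7230 → V/F = 0.8469
  V/F = 0.8469: g = -0.00940, g' = -0.8940 → V/F = 0.8363
  V/F = 0.8363: g = -0.00009, g' = -0.8762 → V/F = 0.8362
Converged at V/F = 0.8362.
Compositions from xᵢ = zᵢ/(1+V/F(Kᵢ−1)), yᵢ = Kᵢxᵢ:
  1-butene: x = 0.0659, y = 0.2185
  n-butane: x = 0.0732, y = 0.2298
  isopentane: x = 0.2819, y = 0.3625
  THF: x = 0.3208, y = 0.1187
  ethanol: x = 0.2581, y = 0.0705

y_THF = 0.1187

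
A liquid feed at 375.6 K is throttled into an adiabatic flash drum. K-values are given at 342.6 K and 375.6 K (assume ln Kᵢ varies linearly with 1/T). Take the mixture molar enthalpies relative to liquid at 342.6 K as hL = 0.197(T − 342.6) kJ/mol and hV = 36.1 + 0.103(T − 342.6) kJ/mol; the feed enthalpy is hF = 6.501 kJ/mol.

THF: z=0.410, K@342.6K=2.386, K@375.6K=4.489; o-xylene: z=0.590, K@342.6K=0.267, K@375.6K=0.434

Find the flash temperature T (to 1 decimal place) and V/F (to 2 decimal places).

T = 344.6 K, V/F = 0.17

Adiabatic flash: solve Rachford–Rice at each trial T, then check hF = ψ·hV(T) + (1−ψ)·hL(T).
  T = 342.6 K: K = (2.386, 0.267), RR gives ψ = 0.134, H_out = 4.825 kJ/mol
  T = 375.6 K: K = (4.489, 0.434), RR gives ψ = 0.555, H_out = 24.824 kJ/mol
  T = 359.1 K: K = (3.321, 0.344), RR gives ψ = 0.371, H_out = 16.067 kJ/mol
  T = 350.9 K: K = (2.829, 0.304), RR gives ψ = 0.267, H_out = 11.054 kJ/mol
  T = 346.8 K: K = (2.603, 0.285), RR gives ψ = 0.206, H_out = 8.176 kJ/mol
  T = 344.7 K: K = (2.493, 0.276), RR gives ψ = 0.171, H_out = 6.560 kJ/mol
Linear interpolation between T = 342.6 (H_out = 4.825) and T = 344.7 (H_out = 6.560) on hF = 6.501 gives T ≈ 344.6 K, at which ψ = 0.17.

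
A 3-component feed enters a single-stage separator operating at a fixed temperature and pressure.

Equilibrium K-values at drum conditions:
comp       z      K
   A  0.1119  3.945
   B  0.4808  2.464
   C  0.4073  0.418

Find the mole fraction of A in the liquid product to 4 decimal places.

x_A = 0.0342

Rachford–Rice: g(β) = Σ zᵢ(Kᵢ−1)/(1+β(Kᵢ−1)) = 0.
Feasibility: ΣzᵢKᵢ = 1.7964, Σzᵢ/Kᵢ = 1.1979 — both > 1, two phases present.
Newton iteration, β⁰ = 0.5:
  β = 0.5000: g = 0.20535, g' = -0.7767 → β = 0.7644
  β = 0.7644: g = 0.00653, g' = -0.7690 → β = 0.7729
  β = 0.7729: g = -0.00002, g' = -0.7730 → β = 0.7728
Converged at β = 0.7728.
Compositions from xᵢ = zᵢ/(1+β(Kᵢ−1)), yᵢ = Kᵢxᵢ:
  A: x = 0.0342, y = 0.1348
  B: x = 0.2256, y = 0.5558
  C: x = 0.7403, y = 0.3094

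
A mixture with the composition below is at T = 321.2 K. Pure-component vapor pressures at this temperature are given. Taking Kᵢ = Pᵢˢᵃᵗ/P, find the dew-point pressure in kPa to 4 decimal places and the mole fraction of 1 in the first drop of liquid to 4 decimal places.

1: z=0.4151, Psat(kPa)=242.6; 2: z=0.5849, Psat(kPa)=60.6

At the dew point ψ → 1, so Σzᵢ/Kᵢ = 1 with Kᵢ = Pᵢˢᵃᵗ/P ⇒ 1/P = Σzᵢ/Pᵢˢᵃᵗ.
1/P = 0.4151/242.6 + 0.5849/60.6 = 0.0113629 ⇒ P = 88.0060 kPa
xᵢ = zᵢP/Pᵢˢᵃᵗ ⇒ x_1 = 0.4151·88.0060/242.6 = 0.1506

Pdew = 88.0060 kPa, x_1 = 0.1506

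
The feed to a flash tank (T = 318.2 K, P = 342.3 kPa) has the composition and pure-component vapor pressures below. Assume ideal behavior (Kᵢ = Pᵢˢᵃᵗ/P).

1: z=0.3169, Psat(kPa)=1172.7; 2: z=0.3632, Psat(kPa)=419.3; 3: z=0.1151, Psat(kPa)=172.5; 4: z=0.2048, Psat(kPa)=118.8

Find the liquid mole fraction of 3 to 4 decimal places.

Raoult's law: Kᵢ = Pᵢˢᵃᵗ/P = Pᵢˢᵃᵗ/342.3.
  K_1 = 1172.7/342.3 = 3.425942, K_2 = 419.3/342.3 = 1.224949, K_3 = 172.5/342.3 = 0.503944, K_4 = 118.8/342.3 = 0.347064
Newton–Raphson from ψ = 0.5:
  ψ = 0.5000: g = 0.14637, g' = -0.6382 → ψ = 0.7293
  ψ = 0.7293: g = 0.00303, g' = -0.6445 → ψ = 0.7340
Converged at ψ = 0.7340.
Compositions from xᵢ = zᵢ/(1+ψ(Kᵢ−1)), yᵢ = Kᵢxᵢ:
  1: x = 0.1140, y = 0.3904
  2: x = 0.3117, y = 0.3819
  3: x = 0.1810, y = 0.0912
  4: x = 0.3933, y = 0.1365

x_3 = 0.1810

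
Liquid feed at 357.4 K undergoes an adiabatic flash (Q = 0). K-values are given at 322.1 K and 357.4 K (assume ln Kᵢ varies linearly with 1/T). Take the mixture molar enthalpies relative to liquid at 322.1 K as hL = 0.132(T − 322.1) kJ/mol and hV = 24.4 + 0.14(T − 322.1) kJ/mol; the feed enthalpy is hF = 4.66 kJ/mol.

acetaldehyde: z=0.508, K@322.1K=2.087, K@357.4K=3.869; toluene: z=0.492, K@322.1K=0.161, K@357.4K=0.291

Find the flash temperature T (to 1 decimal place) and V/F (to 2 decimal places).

T = 323.7 K, V/F = 0.18

Adiabatic flash: solve Rachford–Rice at each trial T, then check hF = ψ·hV(T) + (1−ψ)·hL(T).
  T = 322.1 K: K = (2.087, 0.161), RR gives ψ = 0.153, H_out = 3.730 kJ/mol
  T = 357.4 K: K = (3.869, 0.291), RR gives ψ = 0.545, H_out = 18.112 kJ/mol
  T = 339.8 K: K = (2.890, 0.220), RR gives ψ = 0.391, H_out = 11.931 kJ/mol
  T = 331.0 K: K = (2.469, 0.189), RR gives ψ = 0.292, H_out = 8.310 kJ/mol
  T = 326.6 K: K = (2.275, 0.175), RR gives ψ = 0.230, H_out = 6.206 kJ/mol
  T = 324.4 K: K = (2.182, 0.168), RR gives ψ = 0.194, H_out = 5.045 kJ/mol
Linear interpolation between T = 322.1 (H_out = 3.730) and T = 324.4 (H_out = 5.045) on hF = 4.66 gives T ≈ 323.7 K, at which ψ = 0.18.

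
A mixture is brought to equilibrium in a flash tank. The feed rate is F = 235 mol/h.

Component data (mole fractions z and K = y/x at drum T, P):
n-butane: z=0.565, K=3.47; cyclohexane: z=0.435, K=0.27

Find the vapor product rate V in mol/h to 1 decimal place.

V = 140.5 mol/h

Binary case is linear: z₁(K₁−1)(1+ψ(K₂−1)) + z₂(K₂−1)(1+ψ(K₁−1)) = 0
⇒ ψ = [z₁(K₁−1)+z₂(K₂−1)] / [−(K₁−1)(K₂−1)] = 1.0780/1.8031 = 0.598
Then V = ψ·F = 0.5979·235 = 140.5 mol/h and L = F − V = 94.5 mol/h.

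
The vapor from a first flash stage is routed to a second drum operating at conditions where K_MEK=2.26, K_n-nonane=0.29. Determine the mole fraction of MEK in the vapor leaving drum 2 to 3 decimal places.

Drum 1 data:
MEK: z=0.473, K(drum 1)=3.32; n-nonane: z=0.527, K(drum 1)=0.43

Drum 1:
Material balance + equilibrium reduce to Σ zᵢ(Kᵢ−1)/(1+ψ₁(Kᵢ−1)) = 0.
Feasibility: ΣzᵢKᵢ = 1.797, Σzᵢ/Kᵢ = 1.368 — both > 1, two phases present.
Newton iteration, ψ₁⁰ = 0.43:
  ψ₁ = 0.430: g = 0.1514, g' = -0.938 → ψ₁ = 0.591
  ψ₁ = 0.591: g = 0.0095, g' = -0.842 → ψ₁ = 0.603
Converged at ψ₁ = 0.603.
Drum-1 compositions:
  MEK: x = 0.197, y = 0.655
  n-nonane: x = 0.803, y = 0.345
Drum-2 feed = drum-1 vapor: z₂ = (0.6548, 0.3452).
Drum 2:
Material balance + equilibrium reduce to Σ zᵢ(Kᵢ−1)/(1+ψ₂(Kᵢ−1)) = 0.
Feasibility: ΣzᵢKᵢ = 1.580, Σzᵢ/Kᵢ = 1.480 — both > 1, two phases present.
Newton–Raphson from ψ₂ = 0.39:
  ψ₂ = 0.390: g = 0.2143, g' = -0.800 → ψ₂ = 0.658
  ψ₂ = 0.658: g = -0.0087, g' = -0.923 → ψ₂ = 0.648
Converged at ψ₂ = 0.648.
  MEK: x = 0.360, y = 0.815
  n-nonane: x = 0.640, y = 0.185

y_MEK (drum 2) = 0.815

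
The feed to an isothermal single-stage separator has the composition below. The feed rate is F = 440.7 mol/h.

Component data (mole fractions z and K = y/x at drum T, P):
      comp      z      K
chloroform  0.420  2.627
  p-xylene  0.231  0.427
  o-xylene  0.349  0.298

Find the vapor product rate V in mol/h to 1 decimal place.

V = 126.8 mol/h

Rachford–Rice: g(ψ) = Σ zᵢ(Kᵢ−1)/(1+ψ(Kᵢ−1)) = 0.
Check two-phase: ΣzᵢKᵢ = 1.306 > 1 and Σzᵢ/Kᵢ = 1.872 > 1, so g(0) = 0.306 > 0 and g(1) = -0.872 < 0.
Newton iteration, ψ⁰ = 0.43:
  ψ = 0.430: g = -0.1245, g' = -0.871 → ψ = 0.287
  ψ = 0.287: g = 0.0005, g' = -0.895 → ψ = 0.288
Converged at ψ = 0.288.
Then V = ψ·F = 0.2877·440.7 = 126.8 mol/h and L = F − V = 313.9 mol/h.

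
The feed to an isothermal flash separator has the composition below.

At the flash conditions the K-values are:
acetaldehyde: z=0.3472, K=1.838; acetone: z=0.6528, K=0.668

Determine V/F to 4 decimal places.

Rachford–Rice: g(V/F) = Σ zᵢ(Kᵢ−1)/(1+V/F(Kᵢ−1)) = 0.
Feasibility: ΣzᵢKᵢ = 1.0742, Σzᵢ/Kᵢ = 1.1661 — both > 1, two phases present.
Binary case is linear: z₁(K₁−1)(1+V/F(K₂−1)) + z₂(K₂−1)(1+V/F(K₁−1)) = 0
⇒ V/F = [z₁(K₁−1)+z₂(K₂−1)] / [−(K₁−1)(K₂−1)] = 0.07422/0.27822 = 0.2668

V/F = 0.2668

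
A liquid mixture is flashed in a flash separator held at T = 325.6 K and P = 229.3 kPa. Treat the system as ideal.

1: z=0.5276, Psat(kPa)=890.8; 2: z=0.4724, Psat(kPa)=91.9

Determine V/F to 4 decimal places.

V/F = 0.7167

Raoult's law: Kᵢ = Pᵢˢᵃᵗ/P = Pᵢˢᵃᵗ/229.3.
  K_1 = 890.8/229.3 = 3.884867, K_2 = 91.9/229.3 = 0.400785
Material balance + equilibrium reduce to Σ zᵢ(Kᵢ−1)/(1+V/F(Kᵢ−1)) = 0.
Feasibility: ΣzᵢKᵢ = 2.2390, Σzᵢ/Kᵢ = 1.3145 — both > 1, two phases present.
Binary case is linear: z₁(K₁−1)(1+V/F(K₂−1)) + z₂(K₂−1)(1+V/F(K₁−1)) = 0
⇒ V/F = [z₁(K₁−1)+z₂(K₂−1)] / [−(K₁−1)(K₂−1)] = 1.23899/1.72866 = 0.7167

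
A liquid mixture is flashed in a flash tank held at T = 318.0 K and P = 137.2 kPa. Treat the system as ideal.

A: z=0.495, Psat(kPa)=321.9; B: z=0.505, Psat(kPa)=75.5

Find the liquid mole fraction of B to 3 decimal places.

Raoult's law: Kᵢ = Pᵢˢᵃᵗ/P = Pᵢˢᵃᵗ/137.2.
  K_A = 321.9/137.2 = 2.34621, K_B = 75.5/137.2 = 0.55029
Material balance + equilibrium reduce to Σ zᵢ(Kᵢ−1)/(1+β(Kᵢ−1)) = 0.
Check two-phase: ΣzᵢKᵢ = 1.439 > 1 and Σzᵢ/Kᵢ = 1.129 > 1, so g(0) = 0.439 > 0 and g(1) = -0.129 < 0.
Binary case is linear: z₁(K₁−1)(1+β(K₂−1)) + z₂(K₂−1)(1+β(K₁−1)) = 0
⇒ β = [z₁(K₁−1)+z₂(K₂−1)] / [−(K₁−1)(K₂−1)] = 0.4393/0.6054 = 0.726
Compositions from xᵢ = zᵢ/(1+β(Kᵢ−1)), yᵢ = Kᵢxᵢ:
  A: x = 0.250, y = 0.588
  B: x = 0.750, y = 0.412

x_B = 0.750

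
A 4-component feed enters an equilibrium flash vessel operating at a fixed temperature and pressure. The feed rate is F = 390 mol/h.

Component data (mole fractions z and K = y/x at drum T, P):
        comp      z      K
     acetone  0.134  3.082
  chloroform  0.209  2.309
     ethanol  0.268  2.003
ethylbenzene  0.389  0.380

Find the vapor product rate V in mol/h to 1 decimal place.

V = 266.8 mol/h

Let ψ = V/F and solve Σ zᵢ(Kᵢ−1)/(1+ψ(Kᵢ−1)) = 0.
Check two-phase: ΣzᵢKᵢ = 1.580 > 1 and Σzᵢ/Kᵢ = 1.291 > 1, so g(0) = 0.580 > 0 and g(1) = -0.291 < 0.
Newton iteration, ψ⁰ = 0.41:
  ψ = 0.410: g = 0.1956, g' = -0.725 → ψ = 0.680
  ψ = 0.680: g = 0.0032, g' = -0.742 → ψ = 0.684
Converged at ψ = 0.684.
Then V = ψ·F = 0.6841·390 = 266.8 mol/h and L = F − V = 123.2 mol/h.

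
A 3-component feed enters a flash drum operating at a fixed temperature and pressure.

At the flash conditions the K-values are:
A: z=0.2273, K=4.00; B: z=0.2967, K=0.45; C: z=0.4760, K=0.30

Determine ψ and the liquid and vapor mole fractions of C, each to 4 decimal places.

ψ = 0.0960, x_C = 0.5103, y_C = 0.1531

Material balance + equilibrium reduce to Σ zᵢ(Kᵢ−1)/(1+ψ(Kᵢ−1)) = 0.
g(0) = ΣzᵢKᵢ − 1 = 0.1855 and g(1) = 1 − Σzᵢ/Kᵢ = -1.3028, so a root lies in (0, 1).
Newton–Raphson from ψ = 0.5:
  ψ = 0.5000: g = -0.46494, g' = -1.0501 → ψ = 0.0572
  ψ = 0.0572: g = 0.06635, g' = -1.8388 → ψ = 0.0933
  ψ = 0.0933: g = 0.00423, g' = -1.6153 → ψ = 0.0960
Converged at ψ = 0.0960.
Compositions from xᵢ = zᵢ/(1+ψ(Kᵢ−1)), yᵢ = Kᵢxᵢ:
  A: x = 0.1765, y = 0.7060
  B: x = 0.3132, y = 0.1410
  C: x = 0.5103, y = 0.1531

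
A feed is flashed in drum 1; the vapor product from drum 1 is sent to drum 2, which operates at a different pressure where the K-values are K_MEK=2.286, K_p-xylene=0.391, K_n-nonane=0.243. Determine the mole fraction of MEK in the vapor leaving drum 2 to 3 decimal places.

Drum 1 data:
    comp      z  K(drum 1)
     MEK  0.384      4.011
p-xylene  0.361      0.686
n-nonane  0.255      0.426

y_MEK (drum 2) = 0.779

Drum 1:
Rachford–Rice: g(ψ₁) = Σ zᵢ(Kᵢ−1)/(1+ψ₁(Kᵢ−1)) = 0.
Check two-phase: ΣzᵢKᵢ = 1.897 > 1 and Σzᵢ/Kᵢ = 1.221 > 1, so g(0) = 0.897 > 0 and g(1) = -0.221 < 0.
Iterate (Newton) starting at ψ₁ = 0.5:
  ψ₁ = 0.500: g = 0.1217, g' = -0.770 → ψ₁ = 0.658
  ψ₁ = 0.658: g = 0.0097, g' = -0.665 → ψ₁ = 0.673
Converged at ψ₁ = 0.673.
Drum-1 compositions:
  MEK: x = 0.127, y = 0.509
  p-xylene: x = 0.458, y = 0.314
  n-nonane: x = 0.415, y = 0.177
Drum-2 feed = drum-1 vapor: z₂ = (0.5091, 0.3140, 0.1770).
Drum 2:
Newton–Raphson from ψ₂ = 0.34:
  ψ₂ = 0.340: g = 0.0340, g' = -0.777 → ψ₂ = 0.384
Converged at ψ₂ = 0.384.
  MEK: x = 0.341, y = 0.779
  p-xylene: x = 0.410, y = 0.160
  n-nonane: x = 0.249, y = 0.061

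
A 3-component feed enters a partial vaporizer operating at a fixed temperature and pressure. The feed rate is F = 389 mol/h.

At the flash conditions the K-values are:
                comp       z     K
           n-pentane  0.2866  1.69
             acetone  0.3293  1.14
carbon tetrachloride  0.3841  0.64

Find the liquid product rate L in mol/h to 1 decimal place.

Rachford–Rice: g(V/F) = Σ zᵢ(Kᵢ−1)/(1+V/F(Kᵢ−1)) = 0.
Check two-phase: ΣzᵢKᵢ = 1.1056 > 1 and Σzᵢ/Kᵢ = 1.0586 > 1, so g(0) = 0.1056 > 0 and g(1) = -0.0586 < 0.
Newton–Raphson from V/F = 0.7:
  V/F = 0.7000: g = -0.00953, g' = -0.1564 → V/F = 0.6391
  V/F = 0.6391: g = -0.00004, g' = -0.1551 → V/F = 0.6388
Converged at V/F = 0.6388.
Then V = V/F·F = 0.6388·389 = 248.5 mol/h and L = F − V = 140.5 mol/h.

L = 140.5 mol/h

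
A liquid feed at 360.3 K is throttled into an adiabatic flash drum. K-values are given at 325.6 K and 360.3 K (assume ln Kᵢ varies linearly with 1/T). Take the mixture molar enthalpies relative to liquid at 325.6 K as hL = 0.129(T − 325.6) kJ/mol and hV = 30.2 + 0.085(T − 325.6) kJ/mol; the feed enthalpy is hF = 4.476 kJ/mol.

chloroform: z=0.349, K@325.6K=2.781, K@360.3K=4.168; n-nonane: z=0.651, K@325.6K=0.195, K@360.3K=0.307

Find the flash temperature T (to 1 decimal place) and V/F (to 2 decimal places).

Adiabatic flash: solve Rachford–Rice at each trial T, then check hF = ψ·hV(T) + (1−ψ)·hL(T).
  T = 325.6 K: K = (2.781, 0.195), RR gives ψ = 0.068, H_out = 2.054 kJ/mol
  T = 360.3 K: K = (4.168, 0.307), RR gives ψ = 0.298, H_out = 13.024 kJ/mol
  T = 343.0 K: K = (3.442, 0.248), RR gives ψ = 0.197, H_out = 8.051 kJ/mol
  T = 334.3 K: K = (3.102, 0.220), RR gives ψ = 0.138, H_out = 5.238 kJ/mol
  T = 330.0 K: K = (2.941, 0.208), RR gives ψ = 0.105, H_out = 3.721 kJ/mol
  T = 332.1 K: K = (3.019, 0.214), RR gives ψ = 0.122, H_out = 4.475 kJ/mol
Linear interpolation between T = 332.1 (H_out = 4.475) and T = 334.3 (H_out = 5.238) on hF = 4.476 gives T ≈ 332.1 K, at which ψ = 0.12.

T = 332.1 K, V/F = 0.12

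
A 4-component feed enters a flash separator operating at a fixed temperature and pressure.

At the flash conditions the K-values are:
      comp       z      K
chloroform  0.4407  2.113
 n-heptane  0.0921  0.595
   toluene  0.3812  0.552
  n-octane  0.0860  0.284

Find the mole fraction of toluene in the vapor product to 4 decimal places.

y_toluene = 0.2565

Rachford–Rice: g(V/F) = Σ zᵢ(Kᵢ−1)/(1+V/F(Kᵢ−1)) = 0.
Check two-phase: ΣzᵢKᵢ = 1.2208 > 1 and Σzᵢ/Kᵢ = 1.3568 > 1, so g(0) = 0.2208 > 0 and g(1) = -0.3568 < 0.
Iterate (Newton) starting at V/F = 0.5:
  V/F = 0.5000: g = -0.04763, g' = -0.4831 → V/F = 0.4014
  V/F = 0.4014: g = -0.00015, g' = -0.4829 → V/F = 0.4011
Converged at V/F = 0.4011.
Compositions from xᵢ = zᵢ/(1+V/F(Kᵢ−1)), yᵢ = Kᵢxᵢ:
  chloroform: x = 0.3047, y = 0.6438
  n-heptane: x = 0.1100, y = 0.0654
  toluene: x = 0.4647, y = 0.2565
  n-octane: x = 0.1206, y = 0.0343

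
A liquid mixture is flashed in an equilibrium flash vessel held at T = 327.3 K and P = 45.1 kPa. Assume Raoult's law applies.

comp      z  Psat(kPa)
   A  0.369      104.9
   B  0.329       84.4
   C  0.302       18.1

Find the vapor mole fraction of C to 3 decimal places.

Raoult's law: Kᵢ = Pᵢˢᵃᵗ/P = Pᵢˢᵃᵗ/45.1.
  K_A = 104.9/45.1 = 2.32594, K_B = 84.4/45.1 = 1.87140, K_C = 18.1/45.1 = 0.40133
Material balance + equilibrium reduce to Σ zᵢ(Kᵢ−1)/(1+β(Kᵢ−1)) = 0.
Check two-phase: ΣzᵢKᵢ = 1.595 > 1 and Σzᵢ/Kᵢ = 1.087 > 1, so g(0) = 0.595 > 0 and g(1) = -0.087 < 0.
Newton iteration, β⁰ = 0.5:
  β = 0.500: g = 0.2359, g' = -0.576 → β = 0.909
  β = 0.909: g = -0.0150, g' = -0.732 → β = 0.889
  β = 0.889: g = -0.0002, g' = -0.710 → β = 0.888
Converged at β = 0.888.
Compositions from xᵢ = zᵢ/(1+β(Kᵢ−1)), yᵢ = Kᵢxᵢ:
  A: x = 0.169, y = 0.394
  B: x = 0.185, y = 0.347
  C: x = 0.645, y = 0.259

y_C = 0.259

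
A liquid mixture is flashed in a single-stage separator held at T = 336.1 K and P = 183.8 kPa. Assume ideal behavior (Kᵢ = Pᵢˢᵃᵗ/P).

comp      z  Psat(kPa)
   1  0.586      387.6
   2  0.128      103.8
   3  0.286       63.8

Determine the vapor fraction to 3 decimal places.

ψ = 0.612

Raoult's law: Kᵢ = Pᵢˢᵃᵗ/P = Pᵢˢᵃᵗ/183.8.
  K_1 = 387.6/183.8 = 2.10881, K_2 = 103.8/183.8 = 0.56474, K_3 = 63.8/183.8 = 0.34712
Material balance + equilibrium reduce to Σ zᵢ(Kᵢ−1)/(1+ψ(Kᵢ−1)) = 0.
g(0) = ΣzᵢKᵢ − 1 = 0.407 and g(1) = 1 − Σzᵢ/Kᵢ = -0.328, so a root lies in (0, 1).
Newton–Raphson from ψ = 0.5:
  ψ = 0.500: g = 0.0696, g' = -0.607 → ψ = 0.615
  ψ = 0.615: g = -0.0016, g' = -0.640 → ψ = 0.612
Converged at ψ = 0.612.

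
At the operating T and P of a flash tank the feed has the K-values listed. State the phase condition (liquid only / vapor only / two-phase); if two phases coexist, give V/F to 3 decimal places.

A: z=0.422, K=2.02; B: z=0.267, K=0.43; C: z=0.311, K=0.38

ΣzᵢKᵢ = 1.085; Σzᵢ/Kᵢ = 1.648.
Both exceed 1, so a two-phase solution exists.
Let ψ = V/F and solve Σ zᵢ(Kᵢ−1)/(1+ψ(Kᵢ−1)) = 0.
Iterate (Newton) starting at ψ = 0.31:
  ψ = 0.310: g = -0.0965, g' = -0.565 → ψ = 0.139
  ψ = 0.139: g = 0.0007, g' = -0.582 → ψ = 0.140
Converged at ψ = 0.140.

two-phase, V/F = 0.140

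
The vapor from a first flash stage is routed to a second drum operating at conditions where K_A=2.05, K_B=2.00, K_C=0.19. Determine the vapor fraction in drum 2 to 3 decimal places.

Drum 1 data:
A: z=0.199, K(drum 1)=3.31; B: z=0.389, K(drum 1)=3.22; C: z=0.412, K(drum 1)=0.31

V/F (drum 2) = 0.708

Drum 1:
Material balance + equilibrium reduce to Σ zᵢ(Kᵢ−1)/(1+ψ₁(Kᵢ−1)) = 0.
Feasibility: ΣzᵢKᵢ = 2.039, Σzᵢ/Kᵢ = 1.510 — both > 1, two phases present.
Newton iteration, ψ₁⁰ = 0.7:
  ψ₁ = 0.700: g = -0.0361, g' = -1.183 → ψ₁ = 0.669
Converged at ψ₁ = 0.669.
Drum-1 compositions:
  A: x = 0.078, y = 0.259
  B: x = 0.157, y = 0.504
  C: x = 0.765, y = 0.237
Drum-2 feed = drum-1 vapor: z₂ = (0.2588, 0.5040, 0.2372).
Drum 2:
Newton iteration, ψ₂⁰ = 0.5:
  ψ₂ = 0.500: g = 0.1912, g' = -0.786 → ψ₂ = 0.743
  ψ₂ = 0.743: g = -0.0410, g' = -1.238 → ψ₂ = 0.710
  ψ₂ = 0.710: g = -0.0019, g' = -1.128 → ψ₂ = 0.708
Converged at ψ₂ = 0.708.
  A: x = 0.148, y = 0.304
  B: x = 0.295, y = 0.590
  C: x = 0.557, y = 0.106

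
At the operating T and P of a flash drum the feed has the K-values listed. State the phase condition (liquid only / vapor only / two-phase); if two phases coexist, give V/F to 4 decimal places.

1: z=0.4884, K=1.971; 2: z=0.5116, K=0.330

ΣzᵢKᵢ = 1.1315; Σzᵢ/Kᵢ = 1.7981.
Both exceed 1, so a two-phase solution exists.
Let ψ = V/F and solve Σ zᵢ(Kᵢ−1)/(1+ψ(Kᵢ−1)) = 0.
Newton–Raphson from ψ = 0.5:
  ψ = 0.5000: g = -0.19620, g' = -0.7280 → ψ = 0.2305
  ψ = 0.2305: g = -0.01786, g' = -0.6287 → ψ = 0.2021
Converged at ψ = 0.2021.

two-phase, V/F = 0.2021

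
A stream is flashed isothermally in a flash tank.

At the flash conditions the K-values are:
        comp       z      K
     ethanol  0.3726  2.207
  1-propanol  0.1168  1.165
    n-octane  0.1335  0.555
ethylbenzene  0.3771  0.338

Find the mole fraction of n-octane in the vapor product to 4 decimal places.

y_n-octane = 0.0832

Material balance + equilibrium reduce to Σ zᵢ(Kᵢ−1)/(1+ψ(Kᵢ−1)) = 0.
g(0) = ΣzᵢKᵢ − 1 = 0.1600 and g(1) = 1 − Σzᵢ/Kᵢ = -0.6253, so a root lies in (0, 1).
Iterate (Newton) starting at ψ = 0.7:
  ψ = 0.7000: g = -0.29047, g' = -0.7918 → ψ = 0.3331
  ψ = 0.3331: g = -0.05100, g' = -0.5874 → ψ = 0.2463
  ψ = 0.2463: g = 0.00018, g' = -0.5947 → ψ = 0.2466
Converged at ψ = 0.2466.
Compositions from xᵢ = zᵢ/(1+ψ(Kᵢ−1)), yᵢ = Kᵢxᵢ:
  ethanol: x = 0.2871, y = 0.6337
  1-propanol: x = 0.1122, y = 0.1308
  n-octane: x = 0.1500, y = 0.0832
  ethylbenzene: x = 0.4507, y = 0.1523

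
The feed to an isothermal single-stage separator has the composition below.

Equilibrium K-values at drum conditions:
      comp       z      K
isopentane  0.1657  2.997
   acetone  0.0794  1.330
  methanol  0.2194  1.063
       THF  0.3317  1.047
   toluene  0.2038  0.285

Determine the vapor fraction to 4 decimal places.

ψ = 0.4761

Let ψ = V/F and solve Σ zᵢ(Kᵢ−1)/(1+ψ(Kᵢ−1)) = 0.
g(0) = ΣzᵢKᵢ − 1 = 0.2408 and g(1) = 1 − Σzᵢ/Kᵢ = -0.3533, so a root lies in (0, 1).
Newton–Raphson from ψ = 0.48:
  ψ = 0.4800: g = -0.00163, g' = -0.4218 → ψ = 0.4761
Converged at ψ = 0.4761.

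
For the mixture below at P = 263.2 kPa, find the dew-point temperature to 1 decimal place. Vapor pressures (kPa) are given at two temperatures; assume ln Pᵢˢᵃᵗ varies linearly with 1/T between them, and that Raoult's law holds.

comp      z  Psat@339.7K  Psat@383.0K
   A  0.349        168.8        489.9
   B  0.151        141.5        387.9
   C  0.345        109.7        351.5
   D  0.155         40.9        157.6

Dew-point temperature: Σzᵢ·P/Pᵢˢᵃᵗ(T) = 1. Interpolate ln Pᵢˢᵃᵗ = aᵢ + bᵢ/T.
  T = 339.7 K: ΣzᵢP/Pᵢˢᵃᵗ = 2.6503
  T = 383.0 K: ΣzᵢP/Pᵢˢᵃᵗ = 0.8071
  T = 361.4 K: ΣzᵢP/Pᵢˢᵃᵗ = 1.4066
  T = 372.2 K: ΣzᵢP/Pᵢˢᵃᵗ = 1.0565
  T = 377.6 K: ΣzᵢP/Pᵢˢᵃᵗ = 0.9216
  T = 374.9 K: ΣzᵢP/Pᵢˢᵃᵗ = 0.9862
Interpolating between 372.2 K and 374.9 K gives T ≈ 374.4 K.

T = 374.4 K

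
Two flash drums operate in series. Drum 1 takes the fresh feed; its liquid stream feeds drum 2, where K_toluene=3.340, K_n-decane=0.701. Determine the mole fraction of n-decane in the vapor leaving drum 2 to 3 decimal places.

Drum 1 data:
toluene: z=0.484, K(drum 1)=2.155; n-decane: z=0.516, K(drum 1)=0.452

Drum 1:
Let ψ₁ = V/F and solve Σ zᵢ(Kᵢ−1)/(1+ψ₁(Kᵢ−1)) = 0.
Feasibility: ΣzᵢKᵢ = 1.276, Σzᵢ/Kᵢ = 1.366 — both > 1, two phases present.
Binary case is linear: z₁(K₁−1)(1+ψ₁(K₂−1)) + z₂(K₂−1)(1+ψ₁(K₁−1)) = 0
⇒ ψ₁ = [z₁(K₁−1)+z₂(K₂−1)] / [−(K₁−1)(K₂−1)] = 0.2763/0.6329 = 0.436
Drum-1 compositions:
  toluene: x = 0.322, y = 0.693
  n-decane: x = 0.678, y = 0.307
Drum-2 feed = drum-1 liquid: z₂ = (0.3218, 0.6782).
Drum 2:
Material balance + equilibrium reduce to Σ zᵢ(Kᵢ−1)/(1+ψ₂(Kᵢ−1)) = 0.
g(0) = ΣzᵢKᵢ − 1 = 0.550 and g(1) = 1 − Σzᵢ/Kᵢ = -0.064, so a root lies in (0, 1).
Newton iteration, ψ₂⁰ = 0.5:
  ψ₂ = 0.500: g = 0.1086, g' = -0.458 → ψ₂ = 0.737
  ψ₂ = 0.737: g = 0.0162, g' = -0.337 → ψ₂ = 0.785
  ψ₂ = 0.785: g = 0.0004, g' = -0.322 → ψ₂ = 0.786
Converged at ψ₂ = 0.786.
  toluene: x = 0.113, y = 0.378
  n-decane: x = 0.887, y = 0.622

y_n-decane (drum 2) = 0.622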